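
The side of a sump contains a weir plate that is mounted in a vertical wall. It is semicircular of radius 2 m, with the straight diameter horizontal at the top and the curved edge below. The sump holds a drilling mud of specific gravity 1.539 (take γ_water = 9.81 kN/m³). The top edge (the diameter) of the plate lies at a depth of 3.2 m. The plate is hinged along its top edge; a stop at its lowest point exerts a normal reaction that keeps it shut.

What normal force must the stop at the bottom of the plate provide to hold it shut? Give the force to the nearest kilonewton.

γ = 1.539 × 9.81 = 15.09759 kN/m³.
The centroid of a semicircle lies 4r/(3π) = 0.848826 m from the diameter, here below the top edge, so the centroid depth is h_c = 3.2 + 0.848826 = 4.04883 m.
A = πr²/2 = π × 2²/2 = 6.28319 m².
Resultant F = γ·h_c·A = 15.09759 × 4.04883 × 6.28319 = 384.076 kN.
I_c = (π/8 − 8/(9π))·r⁴ = 0.109757 × 2⁴ = 1.75611 m⁴.
Centre of pressure: y_p = y_c + I_c/(y_c·A) = 4.04883 + 1.75611/(4.04883 × 6.28319) = 4.04883 + 0.0690307 = 4.11786 m along the plane.
The resultant acts 0.848826 + 0.0690307 = 0.917857 m (along the plate) below the hinge at the top edge, so the moment about the hinge is M = F × 0.917857 = 384.076 × 0.917857 = 352.527 kN·m.
A normal force at the bottom, 2 m from the hinge, must supply this moment: P = 352.527/2 = 176.263 kN.

P ≈ 176 kN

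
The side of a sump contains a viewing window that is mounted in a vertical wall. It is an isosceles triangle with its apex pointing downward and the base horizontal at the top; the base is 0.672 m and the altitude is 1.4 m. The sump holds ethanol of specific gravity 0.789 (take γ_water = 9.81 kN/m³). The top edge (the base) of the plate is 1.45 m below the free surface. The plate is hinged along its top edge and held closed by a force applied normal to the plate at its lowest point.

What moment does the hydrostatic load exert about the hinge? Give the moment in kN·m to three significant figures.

M ≈ 3.65 kN·m

γ = 0.789 × 9.81 = 7.74009 kN/m³.
With the apex down, the centroid sits h/3 = 1.4/3 = 0.466667 m below the base (the top edge), so the centroid depth is h_c = 1.45 + 0.466667 = 1.91667 m.
A = ½ × 0.672 × 1.4 = 0.4704 m².
Resultant F = γ·h_c·A = 7.74009 × 1.91667 × 0.4704 = 6.97848 kN.
I_c = b·h³/36 = 0.672 × 1.4³/36 = 0.0512213 m⁴.
Centre of pressure: y_p = y_c + I_c/(y_c·A) = 1.91667 + 0.0512213/(1.91667 × 0.4704) = 1.91667 + 0.0568115 = 1.97348 m along the plane.
The resultant acts 0.466667 + 0.0568115 = 0.523478 m (along the plate) below the hinge at the top edge, so the moment about the hinge is M = F × 0.523478 = 6.97848 × 0.523478 = 3.65308 kN·m.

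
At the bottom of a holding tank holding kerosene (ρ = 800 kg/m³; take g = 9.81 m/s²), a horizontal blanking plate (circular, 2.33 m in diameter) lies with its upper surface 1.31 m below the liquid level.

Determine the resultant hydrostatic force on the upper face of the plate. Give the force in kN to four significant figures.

F ≈ 43.84 kN

γ = ρg = 800 × 9.81 / 1000 = 7.848 kN/m³.
The plate is horizontal, so pressure is uniform at p = γ·h = 7.848 × 1.31 = 10.2809 kN/m².
A = π(1.165)² = 4.26385 m².
F = p·A = 10.2809 × 4.26385 = 43.8362 kN.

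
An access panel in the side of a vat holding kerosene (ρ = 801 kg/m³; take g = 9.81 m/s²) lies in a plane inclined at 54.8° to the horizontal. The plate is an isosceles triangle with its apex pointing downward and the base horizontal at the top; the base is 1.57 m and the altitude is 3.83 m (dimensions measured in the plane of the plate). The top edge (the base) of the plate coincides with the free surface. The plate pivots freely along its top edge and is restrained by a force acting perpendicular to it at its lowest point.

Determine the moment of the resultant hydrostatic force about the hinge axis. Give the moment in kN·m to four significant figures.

M ≈ 47.20 kN·m

γ = ρg = 801 × 9.81 / 1000 = 7.85781 kN/m³.
Let θ = 54.8° be the plate's angle to the horizontal; measure y along the incline from where the plane meets the free surface. Vertical depth h = y·sinθ with sinθ = 0.817145.
With the apex down, the centroid sits h/3 = 3.83/3 = 1.27667 m below the base (the top edge), so y_c = 1.27667 m and h_c = 1.27667 × 0.817145 = 1.04322 m.
A = ½ × 1.57 × 3.83 = 3.00655 m².
Resultant F = γ·h_c·A = 7.85781 × 1.04322 × 3.00655 = 24.646 kN.
I_c = b·h³/36 = 1.57 × 3.83³/36 = 2.45015 m⁴.
Centre of pressure: y_p = y_c + I_c/(y_c·A) = 1.27667 + 2.45015/(1.27667 × 3.00655) = 1.27667 + 0.63833 = 1.915 m along the plane.
The resultant acts 1.27667 + 0.63833 = 1.915 m (along the plate) below the hinge at the top edge, so the moment about the hinge is M = F × 1.915 = 24.646 × 1.915 = 47.1971 kN·m.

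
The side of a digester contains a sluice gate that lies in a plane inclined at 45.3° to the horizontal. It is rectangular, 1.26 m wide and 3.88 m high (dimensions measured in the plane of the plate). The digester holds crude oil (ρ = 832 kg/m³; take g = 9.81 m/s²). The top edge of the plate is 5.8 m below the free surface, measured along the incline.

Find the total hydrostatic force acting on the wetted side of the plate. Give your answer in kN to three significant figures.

γ = ρg = 832 × 9.81 / 1000 = 8.16192 kN/m³.
Let θ = 45.3° be the plate's angle to the horizontal; measure y along the incline from where the plane meets the free surface. Vertical depth h = y·sinθ with sinθ = 0.710799.
The centroid lies 3.88/2 = 1.94 m below the top edge, so y_c = 5.8 + 1.94 = 7.74 m and h_c = 7.74 × 0.710799 = 5.50158 m.
A = 1.26 × 3.88 = 4.8888 m².
Resultant F = γ·h_c·A = 8.16192 × 5.50158 × 4.8888 = 219.524 kN.

F ≈ 220 kN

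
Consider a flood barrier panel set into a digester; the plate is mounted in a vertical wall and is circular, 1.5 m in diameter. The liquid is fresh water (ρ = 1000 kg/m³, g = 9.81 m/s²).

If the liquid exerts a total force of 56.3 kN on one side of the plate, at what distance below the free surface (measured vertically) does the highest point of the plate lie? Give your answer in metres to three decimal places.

d_top ≈ 2.498 m

γ = ρg = 1000 × 9.81 = 9810 N/m³ = 9.81 kN/m³.
A = π(0.75)² = 1.76715 m².
From F = γ·h_c·A, the centroid depth is h_c = 56.3/(9.81 × 1.76715) = 3.24763 m.
The centroid is at the centre, 0.75 m below the top of the plate, so the highest point sits at h_top = 3.24763 − 0.75 = 2.49763 m below the surface.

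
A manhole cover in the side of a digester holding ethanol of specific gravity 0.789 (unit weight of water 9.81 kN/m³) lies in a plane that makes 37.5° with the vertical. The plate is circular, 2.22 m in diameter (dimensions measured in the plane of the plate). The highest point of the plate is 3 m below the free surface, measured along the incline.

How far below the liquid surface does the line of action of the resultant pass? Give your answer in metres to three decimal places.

γ = 0.789 × 9.81 = 7.74009 kN/m³.
The plate makes 37.5° with the vertical, i.e. θ = 90° − 37.5° = 52.5° to the horizontal. Measuring y along the incline from the free-surface line, vertical depth h = y·sinθ with sinθ = 0.793353.
The centroid is at the centre, 1.11 m below the top of the plate, so y_c = 3 + 1.11 = 4.11 m and h_c = 4.11 × 0.793353 = 3.26068 m.
A = π(1.11)² = 3.87076 m².
Resultant F = γ·h_c·A = 7.74009 × 3.26068 × 3.87076 = 97.6901 kN.
I_c = πr⁴/4 = π × 1.11⁴/4 = 1.19229 m⁴.
Centre of pressure: y_p = y_c + I_c/(y_c·A) = 4.11 + 1.19229/(4.11 × 3.87076) = 4.11 + 0.0749452 = 4.18495 m along the plane.
Vertically, h_p = y_p·sinθ = 4.18495 × 0.793353 = 3.32014 m.

h_p = 3.320 m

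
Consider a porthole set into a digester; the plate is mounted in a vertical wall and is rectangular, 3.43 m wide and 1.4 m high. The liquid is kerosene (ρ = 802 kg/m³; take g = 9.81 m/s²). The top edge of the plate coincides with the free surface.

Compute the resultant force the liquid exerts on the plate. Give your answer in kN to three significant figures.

F ≈ 26.4 kN

γ = ρg = 802 × 9.81 / 1000 = 7.86762 kN/m³.
The centroid lies 1.4/2 = 0.7 m below the top edge, so the centroid depth is h_c = 0.7 m.
A = 3.43 × 1.4 = 4.802 m².
Resultant F = γ·h_c·A = 7.86762 × 0.7 × 4.802 = 26.4462 kN.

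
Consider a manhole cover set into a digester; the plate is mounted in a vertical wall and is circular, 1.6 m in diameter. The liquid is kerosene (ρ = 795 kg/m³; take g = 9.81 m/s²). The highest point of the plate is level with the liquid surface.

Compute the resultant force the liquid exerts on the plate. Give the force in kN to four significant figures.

γ = ρg = 795 × 9.81 / 1000 = 7.79895 kN/m³.
The centroid is at the centre, 0.8 m below the top of the plate, so the centroid depth is h_c = 0.8 m.
A = π(0.8)² = 2.01062 m².
Resultant F = γ·h_c·A = 7.79895 × 0.8 × 2.01062 = 12.5446 kN.

F ≈ 12.54 kN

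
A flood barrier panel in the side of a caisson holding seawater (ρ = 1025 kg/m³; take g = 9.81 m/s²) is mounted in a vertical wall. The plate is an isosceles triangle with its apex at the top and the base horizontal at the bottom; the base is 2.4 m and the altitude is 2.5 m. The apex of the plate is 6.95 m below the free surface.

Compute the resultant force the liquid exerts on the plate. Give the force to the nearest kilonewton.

F ≈ 260 kN

γ = ρg = 1025 × 9.81 / 1000 = 10.05525 kN/m³.
With the apex up, the centroid sits 2h/3 = 2 × 2.5/3 = 1.66667 m below the apex, so the centroid depth is h_c = 6.95 + 1.66667 = 8.61667 m.
A = ½ × 2.4 × 2.5 = 3 m².
Resultant F = γ·h_c·A = 10.05525 × 8.61667 × 3 = 259.928 kN.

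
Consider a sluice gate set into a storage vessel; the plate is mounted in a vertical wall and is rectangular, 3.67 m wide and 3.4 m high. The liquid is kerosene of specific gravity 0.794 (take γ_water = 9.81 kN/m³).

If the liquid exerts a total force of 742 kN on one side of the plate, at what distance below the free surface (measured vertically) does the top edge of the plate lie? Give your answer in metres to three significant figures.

d_top ≈ 5.93 m

γ = 0.794 × 9.81 = 7.78914 kN/m³.
A = 3.67 × 3.4 = 12.478 m².
From F = γ·h_c·A, the centroid depth is h_c = 742/(7.78914 × 12.478) = 7.6343 m.
The centroid lies 3.4/2 = 1.7 m below the top edge, so the top edge sits at h_top = 7.6343 − 1.7 = 5.9343 m below the surface.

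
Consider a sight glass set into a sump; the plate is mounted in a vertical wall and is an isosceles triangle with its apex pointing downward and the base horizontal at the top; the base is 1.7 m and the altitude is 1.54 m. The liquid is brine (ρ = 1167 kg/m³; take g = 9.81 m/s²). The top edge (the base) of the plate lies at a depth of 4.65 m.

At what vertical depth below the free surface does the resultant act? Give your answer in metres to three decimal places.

h_p = 5.189 m

γ = ρg = 1167 × 9.81 / 1000 = 11.44827 kN/m³.
With the apex down, the centroid sits h/3 = 1.54/3 = 0.513333 m below the base (the top edge), so the centroid depth is h_c = 4.65 + 0.513333 = 5.16333 m.
A = ½ × 1.7 × 1.54 = 1.309 m².
Resultant F = γ·h_c·A = 11.44827 × 5.16333 × 1.309 = 77.3766 kN.
I_c = b·h³/36 = 1.7 × 1.54³/36 = 0.172468 m⁴.
Centre of pressure: y_p = y_c + I_c/(y_c·A) = 5.16333 + 0.172468/(5.16333 × 1.309) = 5.16333 + 0.0255176 = 5.18885 m along the plane.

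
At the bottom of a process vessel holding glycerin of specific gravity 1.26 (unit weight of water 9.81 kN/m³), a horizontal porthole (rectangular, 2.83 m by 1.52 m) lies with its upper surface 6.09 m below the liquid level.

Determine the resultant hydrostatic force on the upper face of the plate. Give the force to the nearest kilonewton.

γ = 1.26 × 9.81 = 12.3606 kN/m³.
The plate is horizontal, so pressure is uniform at p = γ·h = 12.3606 × 6.09 = 75.2761 kN/m².
A = 2.83 × 1.52 = 4.3016 m².
F = p·A = 75.2761 × 4.3016 = 323.808 kN.

F ≈ 324 kN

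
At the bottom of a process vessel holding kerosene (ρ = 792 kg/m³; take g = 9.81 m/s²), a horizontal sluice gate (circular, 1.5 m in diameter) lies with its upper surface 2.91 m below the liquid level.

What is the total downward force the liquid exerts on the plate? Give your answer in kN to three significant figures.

F ≈ 40.0 kN

γ = ρg = 792 × 9.81 / 1000 = 7.76952 kN/m³.
The plate is horizontal, so pressure is uniform at p = γ·h = 7.76952 × 2.91 = 22.6093 kN/m².
A = π(0.75)² = 1.76715 m².
F = p·A = 22.6093 × 1.76715 = 39.954 kN.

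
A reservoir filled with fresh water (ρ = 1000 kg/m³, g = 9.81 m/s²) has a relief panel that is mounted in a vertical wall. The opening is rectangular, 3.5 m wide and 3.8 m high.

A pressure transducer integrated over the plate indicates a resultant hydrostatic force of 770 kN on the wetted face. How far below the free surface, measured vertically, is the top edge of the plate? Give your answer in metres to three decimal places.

γ = ρg = 1000 × 9.81 = 9810 N/m³ = 9.81 kN/m³.
A = 3.5 × 3.8 = 13.3 m².
From F = γ·h_c·A, the centroid depth is h_c = 770/(9.81 × 13.3) = 5.9016 m.
The centroid lies 3.8/2 = 1.9 m below the top edge, so the top edge sits at h_top = 5.9016 − 1.9 = 4.0016 m below the surface.

d_top ≈ 4.002 m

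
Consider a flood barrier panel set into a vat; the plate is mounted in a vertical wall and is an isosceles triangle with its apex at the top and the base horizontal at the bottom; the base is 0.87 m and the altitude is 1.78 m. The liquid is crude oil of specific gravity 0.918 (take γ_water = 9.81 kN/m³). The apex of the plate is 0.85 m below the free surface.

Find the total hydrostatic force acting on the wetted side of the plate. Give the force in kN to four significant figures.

γ = 0.918 × 9.81 = 9.00558 kN/m³.
With the apex up, the centroid sits 2h/3 = 2 × 1.78/3 = 1.18667 m below the apex, so the centroid depth is h_c = 0.85 + 1.18667 = 2.03667 m.
A = ½ × 0.87 × 1.78 = 0.7743 m².
Resultant F = γ·h_c·A = 9.00558 × 2.03667 × 0.7743 = 14.2017 kN.

F ≈ 14.20 kN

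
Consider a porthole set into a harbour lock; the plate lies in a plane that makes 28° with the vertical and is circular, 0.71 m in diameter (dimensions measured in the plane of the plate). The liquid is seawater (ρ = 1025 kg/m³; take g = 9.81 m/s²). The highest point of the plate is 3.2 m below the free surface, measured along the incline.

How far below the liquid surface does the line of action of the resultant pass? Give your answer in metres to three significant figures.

γ = ρg = 1025 × 9.81 / 1000 = 10.05525 kN/m³.
The plate makes 28° with the vertical, i.e. θ = 90° − 28° = 62° to the horizontal. Measuring y along the incline from the free-surface line, vertical depth h = y·sinθ with sinθ = 0.882948.
The centroid is at the centre, 0.355 m below the top of the plate, so y_c = 3.2 + 0.355 = 3.555 m and h_c = 3.555 × 0.882948 = 3.13888 m.
A = π(0.355)² = 0.395919 m².
Resultant F = γ·h_c·A = 10.05525 × 3.13888 × 0.395919 = 12.4961 kN.
I_c = πr⁴/4 = π × 0.355⁴/4 = 0.0124739 m⁴.
Centre of pressure: y_p = y_c + I_c/(y_c·A) = 3.555 + 0.0124739/(3.555 × 0.395919) = 3.555 + 0.0088625 = 3.56386 m along the plane.
Vertically, h_p = y_p·sinθ = 3.56386 × 0.882948 = 3.1467 m.

h_p = 3.15 m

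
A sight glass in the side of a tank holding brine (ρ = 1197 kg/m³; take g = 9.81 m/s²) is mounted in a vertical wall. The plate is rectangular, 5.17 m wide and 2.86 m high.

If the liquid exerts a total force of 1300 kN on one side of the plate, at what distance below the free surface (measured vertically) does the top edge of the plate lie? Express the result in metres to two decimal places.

γ = ρg = 1197 × 9.81 / 1000 = 11.74257 kN/m³.
A = 5.17 × 2.86 = 14.7862 m².
From F = γ·h_c·A, the centroid depth is h_c = 1300/(11.74257 × 14.7862) = 7.48727 m.
The centroid lies 2.86/2 = 1.43 m below the top edge, so the top edge sits at h_top = 7.48727 − 1.43 = 6.05727 m below the surface.

d_top ≈ 6.06 m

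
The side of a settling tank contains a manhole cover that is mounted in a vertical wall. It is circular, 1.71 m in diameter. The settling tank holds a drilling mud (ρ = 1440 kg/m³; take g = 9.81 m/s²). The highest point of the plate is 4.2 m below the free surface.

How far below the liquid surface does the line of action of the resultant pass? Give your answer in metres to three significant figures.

γ = ρg = 1440 × 9.81 / 1000 = 14.1264 kN/m³.
The centroid is at the centre, 0.855 m below the top of the plate, so the centroid depth is h_c = 4.2 + 0.855 = 5.055 m.
A = π(0.855)² = 2.29658 m².
Resultant F = γ·h_c·A = 14.1264 × 5.055 × 2.29658 = 163.996 kN.
I_c = πr⁴/4 = π × 0.855⁴/4 = 0.419715 m⁴.
Centre of pressure: y_p = y_c + I_c/(y_c·A) = 5.055 + 0.419715/(5.055 × 2.29658) = 5.055 + 0.0361536 = 5.09115 m along the plane.

h_p = 5.09 m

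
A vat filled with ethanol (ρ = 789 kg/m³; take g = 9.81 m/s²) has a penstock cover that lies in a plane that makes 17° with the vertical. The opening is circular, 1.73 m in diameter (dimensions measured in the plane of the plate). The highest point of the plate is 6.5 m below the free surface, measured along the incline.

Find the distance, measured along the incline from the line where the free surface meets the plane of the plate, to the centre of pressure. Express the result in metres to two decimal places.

y_p = 7.39 m

γ = ρg = 789 × 9.81 / 1000 = 7.74009 kN/m³.
The plate makes 17° with the vertical, i.e. θ = 90° − 17° = 73° to the horizontal. Measuring y along the incline from the free-surface line, vertical depth h = y·sinθ with sinθ = 0.956305.
The centroid is at the centre, 0.865 m below the top of the plate, so y_c = 6.5 + 0.865 = 7.365 m and h_c = 7.365 × 0.956305 = 7.04319 m.
A = π(0.865)² = 2.35062 m².
Resultant F = γ·h_c·A = 7.74009 × 7.04319 × 2.35062 = 128.144 kN.
I_c = πr⁴/4 = π × 0.865⁴/4 = 0.439698 m⁴.
Centre of pressure: y_p = y_c + I_c/(y_c·A) = 7.365 + 0.439698/(7.365 × 2.35062) = 7.365 + 0.025398 = 7.3904 m along the plane.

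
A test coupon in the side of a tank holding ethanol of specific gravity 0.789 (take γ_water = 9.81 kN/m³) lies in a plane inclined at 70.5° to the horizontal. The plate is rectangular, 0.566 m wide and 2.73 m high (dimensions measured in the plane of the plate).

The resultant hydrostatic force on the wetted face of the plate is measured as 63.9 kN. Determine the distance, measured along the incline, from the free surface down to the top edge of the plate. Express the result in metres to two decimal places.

y_top ≈ 4.30 m

γ = 0.789 × 9.81 = 7.74009 kN/m³.
A = 0.566 × 2.73 = 1.54518 m².
From F = γ·h_c·A, the centroid depth is h_c = 63.9/(7.74009 × 1.54518) = 5.34288 m.
Let θ = 70.5° be the plate's angle to the horizontal; measure y along the incline from where the plane meets the free surface. Vertical depth h = y·sinθ with sinθ = 0.942641.
Along the incline, y_c = h_c/sinθ = 5.34288/0.942641 = 5.66799 m.
The centroid lies 2.73/2 = 1.365 m below the top edge, so the top edge sits at y_top = 5.66799 − 1.365 = 4.30299 m along the incline.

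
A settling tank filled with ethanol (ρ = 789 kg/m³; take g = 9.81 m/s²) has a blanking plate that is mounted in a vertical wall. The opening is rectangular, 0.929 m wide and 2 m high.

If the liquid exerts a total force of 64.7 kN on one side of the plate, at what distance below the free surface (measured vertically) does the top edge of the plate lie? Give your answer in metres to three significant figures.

d_top ≈ 3.50 m

γ = ρg = 789 × 9.81 / 1000 = 7.74009 kN/m³.
A = 0.929 × 2 = 1.858 m².
From F = γ·h_c·A, the centroid depth is h_c = 64.7/(7.74009 × 1.858) = 4.49896 m.
The centroid lies 2/2 = 1 m below the top edge, so the top edge sits at h_top = 4.49896 − 1 = 3.49896 m below the surface.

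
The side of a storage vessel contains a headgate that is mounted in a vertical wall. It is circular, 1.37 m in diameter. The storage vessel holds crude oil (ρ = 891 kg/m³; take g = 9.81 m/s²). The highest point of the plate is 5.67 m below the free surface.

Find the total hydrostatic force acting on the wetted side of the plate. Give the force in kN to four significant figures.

γ = ρg = 891 × 9.81 / 1000 = 8.74071 kN/m³.
The centroid is at the centre, 0.685 m below the top of the plate, so the centroid depth is h_c = 5.67 + 0.685 = 6.355 m.
A = π(0.685)² = 1.47411 m².
Resultant F = γ·h_c·A = 8.74071 × 6.355 × 1.47411 = 81.8827 kN.

F ≈ 81.88 kN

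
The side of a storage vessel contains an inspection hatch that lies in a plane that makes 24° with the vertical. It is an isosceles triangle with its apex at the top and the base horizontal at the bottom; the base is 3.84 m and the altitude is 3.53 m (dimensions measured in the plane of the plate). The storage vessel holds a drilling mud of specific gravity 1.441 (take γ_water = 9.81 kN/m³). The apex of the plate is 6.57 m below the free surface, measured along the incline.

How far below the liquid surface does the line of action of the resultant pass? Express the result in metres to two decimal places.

γ = 1.441 × 9.81 = 14.13621 kN/m³.
The plate makes 24° with the vertical, i.e. θ = 90° − 24° = 66° to the horizontal. Measuring y along the incline from the free-surface line, vertical depth h = y·sinθ with sinθ = 0.913545.
With the apex up, the centroid sits 2h/3 = 2 × 3.53/3 = 2.35333 m below the apex, so y_c = 6.57 + 2.35333 = 8.92333 m and h_c = 8.92333 × 0.913545 = 8.15186 m.
A = ½ × 3.84 × 3.53 = 6.7776 m².
Resultant F = γ·h_c·A = 14.13621 × 8.15186 × 6.7776 = 781.026 kN.
I_c = b·h³/36 = 3.84 × 3.53³/36 = 4.69194 m⁴.
Centre of pressure: y_p = y_c + I_c/(y_c·A) = 8.92333 + 4.69194/(8.92333 × 6.7776) = 8.92333 + 0.07758 = 9.00091 m along the plane.
Vertically, h_p = y_p·sinθ = 9.00091 × 0.913545 = 8.22274 m.

h_p = 8.22 m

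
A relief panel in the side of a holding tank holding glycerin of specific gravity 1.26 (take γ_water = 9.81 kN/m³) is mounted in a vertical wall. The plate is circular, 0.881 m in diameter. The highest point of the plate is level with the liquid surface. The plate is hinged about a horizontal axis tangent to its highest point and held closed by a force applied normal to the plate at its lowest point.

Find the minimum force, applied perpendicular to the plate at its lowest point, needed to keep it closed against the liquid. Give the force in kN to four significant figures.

γ = 1.26 × 9.81 = 12.3606 kN/m³.
The centroid is at the centre, 0.4405 m below the top of the plate, so the centroid depth is h_c = 0.4405 m.
A = π(0.4405)² = 0.609595 m².
Resultant F = γ·h_c·A = 12.3606 × 0.4405 × 0.609595 = 3.31915 kN.
I_c = πr⁴/4 = π × 0.4405⁴/4 = 0.0295715 m⁴.
Centre of pressure: y_p = y_c + I_c/(y_c·A) = 0.4405 + 0.0295715/(0.4405 × 0.609595) = 0.4405 + 0.110125 = 0.550625 m along the plane.
The resultant acts 0.4405 + 0.110125 = 0.550625 m (along the plate) below the hinge at the top edge, so the moment about the hinge is M = F × 0.550625 = 3.31915 × 0.550625 = 1.82761 kN·m.
A normal force at the bottom, 0.881 m from the hinge, must supply this moment: P = 1.82761/0.881 = 2.07447 kN.

P ≈ 2.074 kN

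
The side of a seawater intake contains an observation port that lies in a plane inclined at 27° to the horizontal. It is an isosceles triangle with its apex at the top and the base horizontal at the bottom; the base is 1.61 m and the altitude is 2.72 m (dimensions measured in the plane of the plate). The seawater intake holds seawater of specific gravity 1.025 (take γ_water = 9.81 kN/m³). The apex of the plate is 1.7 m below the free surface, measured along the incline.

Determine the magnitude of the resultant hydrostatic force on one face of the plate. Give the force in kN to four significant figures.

γ = 1.025 × 9.81 = 10.05525 kN/m³.
Let θ = 27° be the plate's angle to the horizontal; measure y along the incline from where the plane meets the free surface. Vertical depth h = y·sinθ with sinθ = 0.453990.
With the apex up, the centroid sits 2h/3 = 2 × 2.72/3 = 1.81333 m below the apex, so y_c = 1.7 + 1.81333 = 3.51333 m and h_c = 3.51333 × 0.453990 = 1.59502 m.
A = ½ × 1.61 × 2.72 = 2.1896 m².
Resultant F = γ·h_c·A = 10.05525 × 1.59502 × 2.1896 = 35.1175 kN.

F ≈ 35.12 kN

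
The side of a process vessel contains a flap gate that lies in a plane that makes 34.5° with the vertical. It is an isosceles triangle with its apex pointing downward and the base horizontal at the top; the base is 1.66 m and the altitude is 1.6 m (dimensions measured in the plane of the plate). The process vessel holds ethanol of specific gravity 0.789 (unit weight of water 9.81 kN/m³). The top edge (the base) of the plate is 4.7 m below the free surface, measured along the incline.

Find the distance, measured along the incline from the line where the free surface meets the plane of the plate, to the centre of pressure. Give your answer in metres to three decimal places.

y_p = 5.261 m

γ = 0.789 × 9.81 = 7.74009 kN/m³.
The plate makes 34.5° with the vertical, i.e. θ = 90° − 34.5° = 55.5° to the horizontal. Measuring y along the incline from the free-surface line, vertical depth h = y·sinθ with sinθ = 0.824126.
With the apex down, the centroid sits h/3 = 1.6/3 = 0.533333 m below the base (the top edge), so y_c = 4.7 + 0.533333 = 5.23333 m and h_c = 5.23333 × 0.824126 = 4.31292 m.
A = ½ × 1.66 × 1.6 = 1.328 m².
Resultant F = γ·h_c·A = 7.74009 × 4.31292 × 1.328 = 44.3318 kN.
I_c = b·h³/36 = 1.66 × 1.6³/36 = 0.188871 m⁴.
Centre of pressure: y_p = y_c + I_c/(y_c·A) = 5.23333 + 0.188871/(5.23333 × 1.328) = 5.23333 + 0.0271762 = 5.26051 m along the plane.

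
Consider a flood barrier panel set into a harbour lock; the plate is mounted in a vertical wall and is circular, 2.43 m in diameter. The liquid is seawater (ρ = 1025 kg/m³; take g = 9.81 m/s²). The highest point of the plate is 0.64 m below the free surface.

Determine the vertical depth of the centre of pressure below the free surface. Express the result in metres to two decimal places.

h_p = 2.05 m

γ = ρg = 1025 × 9.81 / 1000 = 10.05525 kN/m³.
The centroid is at the centre, 1.215 m below the top of the plate, so the centroid depth is h_c = 0.64 + 1.215 = 1.855 m.
A = π(1.215)² = 4.6377 m².
Resultant F = γ·h_c·A = 10.05525 × 1.855 × 4.6377 = 86.5046 kN.
I_c = πr⁴/4 = π × 1.215⁴/4 = 1.71157 m⁴.
Centre of pressure: y_p = y_c + I_c/(y_c·A) = 1.855 + 1.71157/(1.855 × 4.6377) = 1.855 + 0.198952 = 2.05395 m along the plane.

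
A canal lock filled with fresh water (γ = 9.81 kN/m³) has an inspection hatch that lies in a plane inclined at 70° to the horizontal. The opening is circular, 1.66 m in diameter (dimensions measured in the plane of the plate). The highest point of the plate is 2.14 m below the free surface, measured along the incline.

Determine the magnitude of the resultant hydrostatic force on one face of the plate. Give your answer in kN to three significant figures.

F ≈ 59.3 kN

γ = 9.81 kN/m³.
Let θ = 70° be the plate's angle to the horizontal; measure y along the incline from where the plane meets the free surface. Vertical depth h = y·sinθ with sinθ = 0.939693.
The centroid is at the centre, 0.83 m below the top of the plate, so y_c = 2.14 + 0.83 = 2.97 m and h_c = 2.97 × 0.939693 = 2.79089 m.
A = π(0.83)² = 2.16424 m².
Resultant F = γ·h_c·A = 9.81 × 2.79089 × 2.16424 = 59.2539 kN.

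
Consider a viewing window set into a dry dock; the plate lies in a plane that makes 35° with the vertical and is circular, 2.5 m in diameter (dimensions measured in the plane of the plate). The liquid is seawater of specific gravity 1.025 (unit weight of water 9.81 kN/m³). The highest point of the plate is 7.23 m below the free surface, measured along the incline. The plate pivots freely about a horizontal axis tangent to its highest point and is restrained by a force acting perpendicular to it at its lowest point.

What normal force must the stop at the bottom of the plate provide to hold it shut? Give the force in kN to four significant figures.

P ≈ 177.8 kN

γ = 1.025 × 9.81 = 10.05525 kN/m³.
The plate makes 35° with the vertical, i.e. θ = 90° − 35° = 55° to the horizontal. Measuring y along the incline from the free-surface line, vertical depth h = y·sinθ with sinθ = 0.819152.
The centroid is at the centre, 1.25 m below the top of the plate, so y_c = 7.23 + 1.25 = 8.48 m and h_c = 8.48 × 0.819152 = 6.94641 m.
A = π(1.25)² = 4.90874 m².
Resultant F = γ·h_c·A = 10.05525 × 6.94641 × 4.90874 = 342.865 kN.
I_c = πr⁴/4 = π × 1.25⁴/4 = 1.91748 m⁴.
Centre of pressure: y_p = y_c + I_c/(y_c·A) = 8.48 + 1.91748/(8.48 × 4.90874) = 8.48 + 0.0460644 = 8.52606 m along the plane.
The resultant acts 1.25 + 0.0460644 = 1.29606 m (along the plate) below the hinge at the top edge, so the moment about the hinge is M = F × 1.29606 = 342.865 × 1.29606 = 444.374 kN·m.
A normal force at the bottom, 2.5 m from the hinge, must supply this moment: P = 444.374/2.5 = 177.75 kN.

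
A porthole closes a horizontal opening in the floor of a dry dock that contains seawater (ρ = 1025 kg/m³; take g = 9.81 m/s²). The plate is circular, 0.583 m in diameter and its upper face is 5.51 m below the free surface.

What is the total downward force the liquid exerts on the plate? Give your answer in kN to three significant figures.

F ≈ 14.8 kN

γ = ρg = 1025 × 9.81 / 1000 = 10.05525 kN/m³.
The plate is horizontal, so pressure is uniform at p = γ·h = 10.05525 × 5.51 = 55.4044 kN/m².
A = π(0.2915)² = 0.266948 m².
F = p·A = 55.4044 × 0.266948 = 14.7901 kN.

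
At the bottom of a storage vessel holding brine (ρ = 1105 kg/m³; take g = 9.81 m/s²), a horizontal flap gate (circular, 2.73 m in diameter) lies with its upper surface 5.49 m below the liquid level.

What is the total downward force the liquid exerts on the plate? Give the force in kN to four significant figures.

F ≈ 348.4 kN

γ = ρg = 1105 × 9.81 / 1000 = 10.84005 kN/m³.
The plate is horizontal, so pressure is uniform at p = γ·h = 10.84005 × 5.49 = 59.5119 kN/m².
A = π(1.365)² = 5.85349 m².
F = p·A = 59.5119 × 5.85349 = 348.352 kN.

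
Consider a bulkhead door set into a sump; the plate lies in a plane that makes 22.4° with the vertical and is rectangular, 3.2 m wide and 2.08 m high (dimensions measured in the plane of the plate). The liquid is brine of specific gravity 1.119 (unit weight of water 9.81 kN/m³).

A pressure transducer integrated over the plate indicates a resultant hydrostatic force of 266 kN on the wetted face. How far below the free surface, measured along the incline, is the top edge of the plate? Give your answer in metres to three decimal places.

γ = 1.119 × 9.81 = 10.97739 kN/m³.
A = 3.2 × 2.08 = 6.656 m².
From F = γ·h_c·A, the centroid depth is h_c = 266/(10.97739 × 6.656) = 3.64057 m.
The plate makes 22.4° with the vertical, i.e. θ = 90° − 22.4° = 67.6° to the horizontal. Measuring y along the incline from the free-surface line, vertical depth h = y·sinθ with sinθ = 0.924546.
Along the incline, y_c = h_c/sinθ = 3.64057/0.924546 = 3.93768 m.
The centroid lies 2.08/2 = 1.04 m below the top edge, so the top edge sits at y_top = 3.93768 − 1.04 = 2.89768 m along the incline.

y_top ≈ 2.898 m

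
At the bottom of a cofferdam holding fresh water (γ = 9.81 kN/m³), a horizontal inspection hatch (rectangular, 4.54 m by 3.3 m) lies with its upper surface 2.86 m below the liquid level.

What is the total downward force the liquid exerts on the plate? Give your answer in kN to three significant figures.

F ≈ 420 kN

γ = 9.81 kN/m³.
The plate is horizontal, so pressure is uniform at p = γ·h = 9.81 × 2.86 = 28.0566 kN/m².
A = 4.54 × 3.3 = 14.982 m².
F = p·A = 28.0566 × 14.982 = 420.344 kN.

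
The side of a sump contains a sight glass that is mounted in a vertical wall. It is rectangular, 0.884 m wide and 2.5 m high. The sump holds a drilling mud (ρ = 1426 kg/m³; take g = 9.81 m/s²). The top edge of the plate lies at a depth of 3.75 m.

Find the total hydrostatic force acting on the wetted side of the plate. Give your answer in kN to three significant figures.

γ = ρg = 1426 × 9.81 / 1000 = 13.98906 kN/m³.
The centroid lies 2.5/2 = 1.25 m below the top edge, so the centroid depth is h_c = 3.75 + 1.25 = 5 m.
A = 0.884 × 2.5 = 2.21 m².
Resultant F = γ·h_c·A = 13.98906 × 5 × 2.21 = 154.579 kN.

F ≈ 155 kN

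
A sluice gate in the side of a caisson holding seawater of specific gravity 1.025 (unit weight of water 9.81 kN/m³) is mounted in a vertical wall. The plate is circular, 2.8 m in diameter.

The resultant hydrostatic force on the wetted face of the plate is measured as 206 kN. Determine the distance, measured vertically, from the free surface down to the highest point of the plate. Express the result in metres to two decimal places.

d_top ≈ 1.93 m

γ = 1.025 × 9.81 = 10.05525 kN/m³.
A = π(1.4)² = 6.15752 m².
From F = γ·h_c·A, the centroid depth is h_c = 206/(10.05525 × 6.15752) = 3.32712 m.
The centroid is at the centre, 1.4 m below the top of the plate, so the highest point sits at h_top = 3.32712 − 1.4 = 1.92712 m below the surface.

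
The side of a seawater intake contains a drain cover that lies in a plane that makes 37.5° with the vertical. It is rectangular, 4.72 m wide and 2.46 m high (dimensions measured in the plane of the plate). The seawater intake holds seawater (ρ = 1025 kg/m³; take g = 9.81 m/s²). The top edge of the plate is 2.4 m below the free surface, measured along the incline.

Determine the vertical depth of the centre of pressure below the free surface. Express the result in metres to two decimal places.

γ = ρg = 1025 × 9.81 / 1000 = 10.05525 kN/m³.
The plate makes 37.5° with the vertical, i.e. θ = 90° − 37.5° = 52.5° to the horizontal. Measuring y along the incline from the free-surface line, vertical depth h = y·sinθ with sinθ = 0.793353.
The centroid lies 2.46/2 = 1.23 m below the top edge, so y_c = 2.4 + 1.23 = 3.63 m and h_c = 3.63 × 0.793353 = 2.87987 m.
A = 4.72 × 2.46 = 11.6112 m².
Resultant F = γ·h_c·A = 10.05525 × 2.87987 × 11.6112 = 336.235 kN.
I_c = b·h³/12 = 4.72 × 2.46³/12 = 5.85553 m⁴.
Centre of pressure: y_p = y_c + I_c/(y_c·A) = 3.63 + 5.85553/(3.63 × 11.6112) = 3.63 + 0.138926 = 3.76893 m along the plane.
Vertically, h_p = y_p·sinθ = 3.76893 × 0.793353 = 2.99009 m.

h_p = 2.99 m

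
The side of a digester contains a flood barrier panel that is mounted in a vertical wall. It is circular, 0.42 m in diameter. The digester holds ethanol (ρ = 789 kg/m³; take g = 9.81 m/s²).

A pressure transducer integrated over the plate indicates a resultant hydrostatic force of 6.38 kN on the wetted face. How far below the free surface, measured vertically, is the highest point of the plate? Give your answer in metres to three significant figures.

d_top ≈ 5.74 m

γ = ρg = 789 × 9.81 / 1000 = 7.74009 kN/m³.
A = π(0.21)² = 0.138544 m².
From F = γ·h_c·A, the centroid depth is h_c = 6.38/(7.74009 × 0.138544) = 5.94959 m.
The centroid is at the centre, 0.21 m below the top of the plate, so the highest point sits at h_top = 5.94959 − 0.21 = 5.73959 m below the surface.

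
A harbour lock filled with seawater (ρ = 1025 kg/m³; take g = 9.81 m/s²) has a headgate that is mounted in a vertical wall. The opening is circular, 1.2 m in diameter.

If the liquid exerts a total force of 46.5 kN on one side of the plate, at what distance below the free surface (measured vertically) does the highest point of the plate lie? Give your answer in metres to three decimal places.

γ = ρg = 1025 × 9.81 / 1000 = 10.05525 kN/m³.
A = π(0.6)² = 1.13097 m².
From F = γ·h_c·A, the centroid depth is h_c = 46.5/(10.05525 × 1.13097) = 4.08892 m.
The centroid is at the centre, 0.6 m below the top of the plate, so the highest point sits at h_top = 4.08892 − 0.6 = 3.48892 m below the surface.

d_top ≈ 3.489 m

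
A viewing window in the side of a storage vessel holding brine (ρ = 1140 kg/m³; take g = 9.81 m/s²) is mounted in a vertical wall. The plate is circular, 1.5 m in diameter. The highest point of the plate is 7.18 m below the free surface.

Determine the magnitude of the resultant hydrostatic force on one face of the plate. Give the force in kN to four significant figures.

F ≈ 156.7 kN

γ = ρg = 1140 × 9.81 / 1000 = 11.1834 kN/m³.
The centroid is at the centre, 0.75 m below the top of the plate, so the centroid depth is h_c = 7.18 + 0.75 = 7.93 m.
A = π(0.75)² = 1.76715 m².
Resultant F = γ·h_c·A = 11.1834 × 7.93 × 1.76715 = 156.719 kN.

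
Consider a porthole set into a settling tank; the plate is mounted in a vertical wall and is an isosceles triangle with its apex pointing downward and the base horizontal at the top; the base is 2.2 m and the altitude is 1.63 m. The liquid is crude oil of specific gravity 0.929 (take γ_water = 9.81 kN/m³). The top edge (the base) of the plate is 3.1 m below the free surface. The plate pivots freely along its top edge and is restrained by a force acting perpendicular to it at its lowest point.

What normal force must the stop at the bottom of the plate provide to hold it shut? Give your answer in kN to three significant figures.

P ≈ 21.3 kN

γ = 0.929 × 9.81 = 9.11349 kN/m³.
With the apex down, the centroid sits h/3 = 1.63/3 = 0.543333 m below the base (the top edge), so the centroid depth is h_c = 3.1 + 0.543333 = 3.64333 m.
A = ½ × 2.2 × 1.63 = 1.793 m².
Resultant F = γ·h_c·A = 9.11349 × 3.64333 × 1.793 = 59.5338 kN.
I_c = b·h³/36 = 2.2 × 1.63³/36 = 0.264657 m⁴.
Centre of pressure: y_p = y_c + I_c/(y_c·A) = 3.64333 + 0.264657/(3.64333 × 1.793) = 3.64333 + 0.0405139 = 3.68384 m along the plane.
The resultant acts 0.543333 + 0.0405139 = 0.583847 m (along the plate) below the hinge at the top edge, so the moment about the hinge is M = F × 0.583847 = 59.5338 × 0.583847 = 34.7586 kN·m.
A normal force at the bottom, 1.63 m from the hinge, must supply this moment: P = 34.7586/1.63 = 21.3243 kN.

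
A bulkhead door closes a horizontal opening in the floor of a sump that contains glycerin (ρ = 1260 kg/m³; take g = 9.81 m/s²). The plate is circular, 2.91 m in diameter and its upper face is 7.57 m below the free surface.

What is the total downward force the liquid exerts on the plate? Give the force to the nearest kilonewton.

γ = ρg = 1260 × 9.81 / 1000 = 12.3606 kN/m³.
The plate is horizontal, so pressure is uniform at p = γ·h = 12.3606 × 7.57 = 93.5697 kN/m².
A = π(1.455)² = 6.65083 m².
F = p·A = 93.5697 × 6.65083 = 622.316 kN.

F ≈ 622 kN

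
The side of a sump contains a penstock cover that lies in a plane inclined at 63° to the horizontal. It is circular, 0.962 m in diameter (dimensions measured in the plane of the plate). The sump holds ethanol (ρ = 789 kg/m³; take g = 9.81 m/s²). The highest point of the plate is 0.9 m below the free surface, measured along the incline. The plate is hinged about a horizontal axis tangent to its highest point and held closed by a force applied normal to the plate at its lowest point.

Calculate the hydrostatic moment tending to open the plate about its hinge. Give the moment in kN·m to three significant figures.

γ = ρg = 789 × 9.81 / 1000 = 7.74009 kN/m³.
Let θ = 63° be the plate's angle to the horizontal; measure y along the incline from where the plane meets the free surface. Vertical depth h = y·sinθ with sinθ = 0.891007.
The centroid is at the centre, 0.481 m below the top of the plate, so y_c = 0.9 + 0.481 = 1.381 m and h_c = 1.381 × 0.891007 = 1.23048 m.
A = π(0.481)² = 0.726842 m².
Resultant F = γ·h_c·A = 7.74009 × 1.23048 × 0.726842 = 6.92246 kN.
I_c = πr⁴/4 = π × 0.481⁴/4 = 0.0420407 m⁴.
Centre of pressure: y_p = y_c + I_c/(y_c·A) = 1.381 + 0.0420407/(1.381 × 0.726842) = 1.381 + 0.0418829 = 1.42288 m along the plane.
The resultant acts 0.481 + 0.0418829 = 0.522883 m (along the plate) below the hinge at the top edge, so the moment about the hinge is M = F × 0.522883 = 6.92246 × 0.522883 = 3.61964 kN·m.

M ≈ 3.62 kN·m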